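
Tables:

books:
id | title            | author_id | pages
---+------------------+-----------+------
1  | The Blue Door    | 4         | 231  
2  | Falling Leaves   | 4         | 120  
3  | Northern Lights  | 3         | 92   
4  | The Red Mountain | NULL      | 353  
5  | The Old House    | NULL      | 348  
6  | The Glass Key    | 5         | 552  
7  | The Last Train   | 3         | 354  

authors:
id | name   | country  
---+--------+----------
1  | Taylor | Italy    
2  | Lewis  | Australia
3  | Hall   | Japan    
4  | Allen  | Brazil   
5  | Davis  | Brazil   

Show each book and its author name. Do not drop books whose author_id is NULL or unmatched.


LEFT JOIN keeps every row from books (the left table); where author_id has no match in authors, the author columns become NULL. Walk through each book:
  - book 1 (The Blue Door): author_id=4 -> matches Allen
  - book 2 (Falling Leaves): author_id=4 -> matches Allen
  - book 3 (Northern Lights): author_id=3 -> matches Hall
  - book 4 (The Red Mountain): author_id=NULL, no match -> kept with NULL
  - book 5 (The Old House): author_id=NULL, no match -> kept with NULL
  - book 6 (The Glass Key): author_id=5 -> matches Davis
  - book 7 (The Last Train): author_id=3 -> matches Hall
All 7 rows appear; 2 have NULL author.

SQL:
SELECT a.title, b.name AS author
FROM books a
LEFT JOIN authors b ON a.author_id = b.id

Result:
title            | author
-----------------+-------
The Blue Door    | Allen 
Falling Leaves   | Allen 
Northern Lights  | Hall  
The Red Mountain | NULL  
The Old House    | NULL  
The Glass Key    | Davis 
The Last Train   | Hall  


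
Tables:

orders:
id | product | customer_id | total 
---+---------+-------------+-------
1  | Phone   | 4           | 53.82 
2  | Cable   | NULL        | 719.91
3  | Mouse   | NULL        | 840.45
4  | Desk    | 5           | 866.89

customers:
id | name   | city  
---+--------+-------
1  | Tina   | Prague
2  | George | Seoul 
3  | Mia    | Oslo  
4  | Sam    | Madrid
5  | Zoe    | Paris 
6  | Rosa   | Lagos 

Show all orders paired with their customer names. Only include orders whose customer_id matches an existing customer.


INNER JOIN keeps only orders rows whose customer_id matches an id in customers. Walk through each order:
  - order 1 (Phone): customer_id=4 -> matches Sam
  - order 2 (Cable): customer_id=NULL, no match -> dropped
  - order 3 (Mouse): customer_id=NULL, no match -> dropped
  - order 4 (Desk): customer_id=5 -> matches Zoe
So 2 of 4 rows are dropped.

SQL:
SELECT a.product, b.name AS customer
FROM orders a
INNER JOIN customers b ON a.customer_id = b.id

Result:
product | customer
--------+---------
Phone   | Sam     
Desk    | Zoe     


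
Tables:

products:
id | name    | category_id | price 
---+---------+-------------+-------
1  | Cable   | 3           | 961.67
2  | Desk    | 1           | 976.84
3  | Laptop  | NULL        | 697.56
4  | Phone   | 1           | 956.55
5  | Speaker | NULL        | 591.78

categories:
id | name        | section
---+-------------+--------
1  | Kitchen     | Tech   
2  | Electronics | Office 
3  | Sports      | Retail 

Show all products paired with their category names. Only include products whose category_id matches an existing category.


INNER JOIN keeps only products rows whose category_id matches an id in categories. Walk through each product:
  - product 1 (Cable): category_id=3 -> matches Sports
  - product 2 (Desk): category_id=1 -> matches Kitchen
  - product 3 (Laptop): category_id=NULL, no match -> dropped
  - product 4 (Phone): category_id=1 -> matches Kitchen
  - product 5 (Speaker): category_id=NULL, no match -> dropped
So 2 of 5 rows are dropped.

SQL:
SELECT a.name, b.name AS category
FROM products a
INNER JOIN categories b ON a.category_id = b.id

Result:
name  | category
------+---------
Cable | Sports  
Desk  | Kitchen 
Phone | Kitchen 


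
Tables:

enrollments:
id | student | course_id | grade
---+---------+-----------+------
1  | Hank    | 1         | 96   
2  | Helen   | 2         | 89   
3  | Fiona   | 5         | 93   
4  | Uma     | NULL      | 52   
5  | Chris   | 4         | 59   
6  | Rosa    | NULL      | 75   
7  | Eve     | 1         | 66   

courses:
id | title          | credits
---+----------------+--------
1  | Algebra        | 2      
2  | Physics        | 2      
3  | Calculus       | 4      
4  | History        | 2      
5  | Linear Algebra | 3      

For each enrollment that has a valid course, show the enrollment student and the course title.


INNER JOIN keeps only enrollments rows whose course_id matches an id in courses. Walk through each enrollment:
  - enrollment 1 (Hank): course_id=1 -> matches Algebra
  - enrollment 2 (Helen): course_id=2 -> matches Physics
  - enrollment 3 (Fiona): course_id=5 -> matches Linear Algebra
  - enrollment 4 (Uma): course_id=NULL, no match -> dropped
  - enrollment 5 (Chris): course_id=4 -> matches History
  - enrollment 6 (Rosa): course_id=NULL, no match -> dropped
  - enrollment 7 (Eve): course_id=1 -> matches Algebra
So 2 of 7 rows are dropped.

SQL:
SELECT a.student, b.title AS course
FROM enrollments a
INNER JOIN courses b ON a.course_id = b.id

Result:
student | course        
--------+---------------
Hank    | Algebra       
Helen   | Physics       
Fiona   | Linear Algebra
Chris   | History       
Eve     | Algebra       


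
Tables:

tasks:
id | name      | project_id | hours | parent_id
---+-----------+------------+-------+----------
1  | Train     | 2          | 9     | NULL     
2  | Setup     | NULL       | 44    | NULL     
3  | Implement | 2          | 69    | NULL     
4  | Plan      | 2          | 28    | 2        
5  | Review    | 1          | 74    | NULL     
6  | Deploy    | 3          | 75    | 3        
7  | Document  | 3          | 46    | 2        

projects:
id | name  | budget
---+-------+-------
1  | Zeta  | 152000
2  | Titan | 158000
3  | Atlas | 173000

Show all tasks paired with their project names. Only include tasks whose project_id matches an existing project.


INNER JOIN keeps only tasks rows whose project_id matches an id in projects. Walk through each task:
  - task 1 (Train): project_id=2 -> matches Titan
  - task 2 (Setup): project_id=NULL, no match -> dropped
  - task 3 (Implement): project_id=2 -> matches Titan
  - task 4 (Plan): project_id=2 -> matches Titan
  - task 5 (Review): project_id=1 -> matches Zeta
  - task 6 (Deploy): project_id=3 -> matches Atlas
  - task 7 (Document): project_id=3 -> matches Atlas
So 1 of 7 rows is dropped.

SQL:
SELECT a.name, b.name AS project
FROM tasks a
INNER JOIN projects b ON a.project_id = b.id

Result:
name      | project
----------+--------
Train     | Titan  
Implement | Titan  
Plan      | Titan  
Review    | Zeta   
Deploy    | Atlas  
Document  | Atlas  


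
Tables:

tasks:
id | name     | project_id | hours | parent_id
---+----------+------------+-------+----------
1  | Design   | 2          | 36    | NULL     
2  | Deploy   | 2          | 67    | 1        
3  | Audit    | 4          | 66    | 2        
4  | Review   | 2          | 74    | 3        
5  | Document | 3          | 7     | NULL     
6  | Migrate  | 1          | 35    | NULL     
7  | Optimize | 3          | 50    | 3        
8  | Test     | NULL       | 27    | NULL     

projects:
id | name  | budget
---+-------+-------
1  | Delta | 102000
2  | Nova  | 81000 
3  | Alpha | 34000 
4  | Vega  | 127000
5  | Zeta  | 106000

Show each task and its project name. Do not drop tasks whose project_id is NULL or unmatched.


LEFT JOIN keeps every row from tasks (the left table); where project_id has no match in projects, the project columns become NULL. Walk through each task:
  - task 1 (Design): project_id=2 -> matches Nova
  - task 2 (Deploy): project_id=2 -> matches Nova
  - task 3 (Audit): project_id=4 -> matches Vega
  - task 4 (Review): project_id=2 -> matches Nova
  - task 5 (Document): project_id=3 -> matches Alpha
  - task 6 (Migrate): project_id=1 -> matches Delta
  - task 7 (Optimize): project_id=3 -> matches Alpha
  - task 8 (Test): project_id=NULL, no match -> kept with NULL
All 8 rows appear; 1 has NULL project.

SQL:
SELECT a.name, b.name AS project
FROM tasks a
LEFT JOIN projects b ON a.project_id = b.id

Result:
name     | project
---------+--------
Design   | Nova   
Deploy   | Nova   
Audit    | Vega   
Review   | Nova   
Document | Alpha  
Migrate  | Delta  
Optimize | Alpha  
Test     | NULL   


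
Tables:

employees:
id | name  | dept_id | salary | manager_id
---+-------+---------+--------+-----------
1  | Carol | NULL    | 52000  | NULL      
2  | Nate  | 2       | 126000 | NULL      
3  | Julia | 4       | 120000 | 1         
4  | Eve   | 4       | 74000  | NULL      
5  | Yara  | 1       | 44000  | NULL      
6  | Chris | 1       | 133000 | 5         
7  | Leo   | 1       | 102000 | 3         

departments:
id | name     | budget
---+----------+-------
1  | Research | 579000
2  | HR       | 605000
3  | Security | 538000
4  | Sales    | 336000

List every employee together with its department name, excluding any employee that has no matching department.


INNER JOIN keeps only employees rows whose dept_id matches an id in departments. Walk through each employee:
  - employee 1 (Carol): dept_id=NULL, no match -> dropped
  - employee 2 (Nate): dept_id=2 -> matches HR
  - employee 3 (Julia): dept_id=4 -> matches Sales
  - employee 4 (Eve): dept_id=4 -> matches Sales
  - employee 5 (Yara): dept_id=1 -> matches Research
  - employee 6 (Chris): dept_id=1 -> matches Research
  - employee 7 (Leo): dept_id=1 -> matches Research
So 1 of 7 rows is dropped.

SQL:
SELECT a.name, b.name AS department
FROM employees a
INNER JOIN departments b ON a.dept_id = b.id

Result:
name  | department
------+-----------
Nate  | HR        
Julia | Sales     
Eve   | Sales     
Yara  | Research  
Chris | Research  
Leo   | Research  


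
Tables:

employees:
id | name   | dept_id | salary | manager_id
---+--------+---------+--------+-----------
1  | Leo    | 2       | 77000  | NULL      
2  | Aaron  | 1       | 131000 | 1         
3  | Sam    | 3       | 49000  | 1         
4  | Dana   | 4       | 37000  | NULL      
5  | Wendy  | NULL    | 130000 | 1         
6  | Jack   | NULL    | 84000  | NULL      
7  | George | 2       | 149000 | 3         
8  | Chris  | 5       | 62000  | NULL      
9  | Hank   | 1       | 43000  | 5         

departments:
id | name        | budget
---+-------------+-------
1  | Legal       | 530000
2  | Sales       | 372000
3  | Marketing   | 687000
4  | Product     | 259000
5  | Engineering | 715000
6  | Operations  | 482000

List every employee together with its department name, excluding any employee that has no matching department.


INNER JOIN keeps only employees rows whose dept_id matches an id in departments. Walk through each employee:
  - employee 1 (Leo): dept_id=2 -> matches Sales
  - employee 2 (Aaron): dept_id=1 -> matches Legal
  - employee 3 (Sam): dept_id=3 -> matches Marketing
  - employee 4 (Dana): dept_id=4 -> matches Product
  - employee 5 (Wendy): dept_id=NULL, no match -> dropped
  - employee 6 (Jack): dept_id=NULL, no match -> dropped
  - employee 7 (George): dept_id=2 -> matches Sales
  - employee 8 (Chris): dept_id=5 -> matches Engineering
  - employee 9 (Hank): dept_id=1 -> matches Legal
So 2 of 9 rows are dropped.

SQL:
SELECT a.name, b.name AS department
FROM employees a
INNER JOIN departments b ON a.dept_id = b.id

Result:
name   | department 
-------+------------
Leo    | Sales      
Aaron  | Legal      
Sam    | Marketing  
Dana   | Product    
George | Sales      
Chris  | Engineering
Hank   | Legal      


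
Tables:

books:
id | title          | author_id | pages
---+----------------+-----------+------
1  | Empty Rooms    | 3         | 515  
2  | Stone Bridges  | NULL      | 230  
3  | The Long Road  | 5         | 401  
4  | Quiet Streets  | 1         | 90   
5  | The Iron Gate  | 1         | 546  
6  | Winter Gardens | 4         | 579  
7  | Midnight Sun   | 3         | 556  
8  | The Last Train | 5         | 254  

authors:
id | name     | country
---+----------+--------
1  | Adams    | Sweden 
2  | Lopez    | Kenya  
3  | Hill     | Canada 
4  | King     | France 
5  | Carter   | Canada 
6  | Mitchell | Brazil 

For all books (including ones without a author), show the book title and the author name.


LEFT JOIN keeps every row from books (the left table); where author_id has no match in authors, the author columns become NULL. Walk through each book:
  - book 1 (Empty Rooms): author_id=3 -> matches Hill
  - book 2 (Stone Bridges): author_id=NULL, no match -> kept with NULL
  - book 3 (The Long Road): author_id=5 -> matches Carter
  - book 4 (Quiet Streets): author_id=1 -> matches Adams
  - book 5 (The Iron Gate): author_id=1 -> matches Adams
  - book 6 (Winter Gardens): author_id=4 -> matches King
  - book 7 (Midnight Sun): author_id=3 -> matches Hill
  - book 8 (The Last Train): author_id=5 -> matches Carter
All 8 rows appear; 1 has NULL author.

SQL:
SELECT a.title, b.name AS author
FROM books a
LEFT JOIN authors b ON a.author_id = b.id

Result:
title          | author
---------------+-------
Empty Rooms    | Hill  
Stone Bridges  | NULL  
The Long Road  | Carter
Quiet Streets  | Adams 
The Iron Gate  | Adams 
Winter Gardens | King  
Midnight Sun   | Hill  
The Last Train | Carter


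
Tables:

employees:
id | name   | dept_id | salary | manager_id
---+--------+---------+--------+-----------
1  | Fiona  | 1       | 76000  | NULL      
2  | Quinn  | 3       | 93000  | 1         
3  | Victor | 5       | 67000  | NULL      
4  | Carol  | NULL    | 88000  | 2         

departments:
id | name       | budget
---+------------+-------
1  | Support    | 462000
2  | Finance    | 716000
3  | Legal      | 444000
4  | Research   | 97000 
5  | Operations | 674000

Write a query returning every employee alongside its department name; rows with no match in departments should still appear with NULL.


LEFT JOIN keeps every row from employees (the left table); where dept_id has no match in departments, the department columns become NULL. Walk through each employee:
  - employee 1 (Fiona): dept_id=1 -> matches Support
  - employee 2 (Quinn): dept_id=3 -> matches Legal
  - employee 3 (Victor): dept_id=5 -> matches Operations
  - employee 4 (Carol): dept_id=NULL, no match -> kept with NULL
All 4 rows appear; 1 has NULL department.

SQL:
SELECT a.name, b.name AS department
FROM employees a
LEFT JOIN departments b ON a.dept_id = b.id

Result:
name   | department
-------+-----------
Fiona  | Support   
Quinn  | Legal     
Victor | Operations
Carol  | NULL      


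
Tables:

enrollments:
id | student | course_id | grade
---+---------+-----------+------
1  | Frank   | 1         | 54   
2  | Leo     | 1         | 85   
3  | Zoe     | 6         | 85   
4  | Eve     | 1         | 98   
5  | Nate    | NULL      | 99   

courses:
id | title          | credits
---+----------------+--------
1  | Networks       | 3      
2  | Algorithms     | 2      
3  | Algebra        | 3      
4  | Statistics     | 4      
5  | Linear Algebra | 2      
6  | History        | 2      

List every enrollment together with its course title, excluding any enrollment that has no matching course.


INNER JOIN keeps only enrollments rows whose course_id matches an id in courses. Walk through each enrollment:
  - enrollment 1 (Frank): course_id=1 -> matches Networks
  - enrollment 2 (Leo): course_id=1 -> matches Networks
  - enrollment 3 (Zoe): course_id=6 -> matches History
  - enrollment 4 (Eve): course_id=1 -> matches Networks
  - enrollment 5 (Nate): course_id=NULL, no match -> dropped
So 1 of 5 rows is dropped.

SQL:
SELECT a.student, b.title AS course
FROM enrollments a
INNER JOIN courses b ON a.course_id = b.id

Result:
student | course  
--------+---------
Frank   | Networks
Leo     | Networks
Zoe     | History 
Eve     | Networks


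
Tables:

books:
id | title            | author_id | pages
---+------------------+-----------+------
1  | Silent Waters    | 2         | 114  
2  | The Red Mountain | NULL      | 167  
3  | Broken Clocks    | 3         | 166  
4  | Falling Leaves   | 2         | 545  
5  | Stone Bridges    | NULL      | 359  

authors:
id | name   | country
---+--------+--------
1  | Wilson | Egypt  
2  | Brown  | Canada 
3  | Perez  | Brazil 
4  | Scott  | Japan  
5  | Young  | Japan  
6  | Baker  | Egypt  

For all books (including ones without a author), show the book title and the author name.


LEFT JOIN keeps every row from books (the left table); where author_id has no match in authors, the author columns become NULL. Walk through each book:
  - book 1 (Silent Waters): author_id=2 -> matches Brown
  - book 2 (The Red Mountain): author_id=NULL, no match -> kept with NULL
  - book 3 (Broken Clocks): author_id=3 -> matches Perez
  - book 4 (Falling Leaves): author_id=2 -> matches Brown
  - book 5 (Stone Bridges): author_id=NULL, no match -> kept with NULL
All 5 rows appear; 2 have NULL author.

SQL:
SELECT a.title, b.name AS author
FROM books a
LEFT JOIN authors b ON a.author_id = b.id

Result:
title            | author
-----------------+-------
Silent Waters    | Brown 
The Red Mountain | NULL  
Broken Clocks    | Perez 
Falling Leaves   | Brown 
Stone Bridges    | NULL  


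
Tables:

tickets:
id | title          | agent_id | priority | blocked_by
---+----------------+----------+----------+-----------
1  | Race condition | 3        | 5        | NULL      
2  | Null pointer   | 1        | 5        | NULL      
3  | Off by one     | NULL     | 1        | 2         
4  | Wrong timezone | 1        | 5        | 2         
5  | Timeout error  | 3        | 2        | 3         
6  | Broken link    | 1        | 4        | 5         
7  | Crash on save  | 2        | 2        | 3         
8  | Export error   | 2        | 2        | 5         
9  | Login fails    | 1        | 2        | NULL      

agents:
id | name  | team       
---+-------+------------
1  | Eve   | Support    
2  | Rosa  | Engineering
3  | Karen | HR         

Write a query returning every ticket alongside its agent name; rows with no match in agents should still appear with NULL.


LEFT JOIN keeps every row from tickets (the left table); where agent_id has no match in agents, the agent columns become NULL. Walk through each ticket:
  - ticket 1 (Race condition): agent_id=3 -> matches Karen
  - ticket 2 (Null pointer): agent_id=1 -> matches Eve
  - ticket 3 (Off by one): agent_id=NULL, no match -> kept with NULL
  - ticket 4 (Wrong timezone): agent_id=1 -> matches Eve
  - ticket 5 (Timeout error): agent_id=3 -> matches Karen
  - ticket 6 (Broken link): agent_id=1 -> matches Eve
  - ticket 7 (Crash on save): agent_id=2 -> matches Rosa
  - ticket 8 (Export error): agent_id=2 -> matches Rosa
  - ticket 9 (Login fails): agent_id=1 -> matches Eve
All 9 rows appear; 1 has NULL agent.

SQL:
SELECT a.title, b.name AS agent
FROM tickets a
LEFT JOIN agents b ON a.agent_id = b.id

Result:
title          | agent
---------------+------
Race condition | Karen
Null pointer   | Eve  
Off by one     | NULL 
Wrong timezone | Eve  
Timeout error  | Karen
Broken link    | Eve  
Crash on save  | Rosa 
Export error   | Rosa 
Login fails    | Eve  


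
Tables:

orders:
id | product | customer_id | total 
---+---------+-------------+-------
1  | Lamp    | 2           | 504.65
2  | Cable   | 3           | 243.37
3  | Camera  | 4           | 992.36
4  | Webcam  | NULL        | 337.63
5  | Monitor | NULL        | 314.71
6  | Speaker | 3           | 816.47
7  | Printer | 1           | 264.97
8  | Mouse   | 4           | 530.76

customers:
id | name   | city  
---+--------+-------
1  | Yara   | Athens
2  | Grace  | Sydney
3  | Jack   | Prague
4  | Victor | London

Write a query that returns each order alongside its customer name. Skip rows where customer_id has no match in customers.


INNER JOIN keeps only orders rows whose customer_id matches an id in customers. Walk through each order:
  - order 1 (Lamp): customer_id=2 -> matches Grace
  - order 2 (Cable): customer_id=3 -> matches Jack
  - order 3 (Camera): customer_id=4 -> matches Victor
  - order 4 (Webcam): customer_id=NULL, no match -> dropped
  - order 5 (Monitor): customer_id=NULL, no match -> dropped
  - order 6 (Speaker): customer_id=3 -> matches Jack
  - order 7 (Printer): customer_id=1 -> matches Yara
  - order 8 (Mouse): customer_id=4 -> matches Victor
So 2 of 8 rows are dropped.

SQL:
SELECT a.product, b.name AS customer
FROM orders a
INNER JOIN customers b ON a.customer_id = b.id

Result:
product | customer
--------+---------
Lamp    | Grace   
Cable   | Jack    
Camera  | Victor  
Speaker | Jack    
Printer | Yara    
Mouse   | Victor  


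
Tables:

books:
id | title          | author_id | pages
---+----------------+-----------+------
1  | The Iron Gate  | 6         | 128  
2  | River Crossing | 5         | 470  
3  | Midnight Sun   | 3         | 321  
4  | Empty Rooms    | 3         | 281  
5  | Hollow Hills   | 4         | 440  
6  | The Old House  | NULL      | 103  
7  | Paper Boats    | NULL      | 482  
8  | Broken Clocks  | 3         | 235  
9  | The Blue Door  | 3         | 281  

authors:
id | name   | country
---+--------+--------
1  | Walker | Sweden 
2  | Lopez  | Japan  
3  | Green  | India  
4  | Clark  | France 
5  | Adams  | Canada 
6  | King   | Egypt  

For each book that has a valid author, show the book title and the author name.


INNER JOIN keeps only books rows whose author_id matches an id in authors. Walk through each book:
  - book 1 (The Iron Gate): author_id=6 -> matches King
  - book 2 (River Crossing): author_id=5 -> matches Adams
  - book 3 (Midnight Sun): author_id=3 -> matches Green
  - book 4 (Empty Rooms): author_id=3 -> matches Green
  - book 5 (Hollow Hills): author_id=4 -> matches Clark
  - book 6 (The Old House): author_id=NULL, no match -> dropped
  - book 7 (Paper Boats): author_id=NULL, no match -> dropped
  - book 8 (Broken Clocks): author_id=3 -> matches Green
  - book 9 (The Blue Door): author_id=3 -> matches Green
So 2 of 9 rows are dropped.

SQL:
SELECT a.title, b.name AS author
FROM books a
INNER JOIN authors b ON a.author_id = b.id

Result:
title          | author
---------------+-------
The Iron Gate  | King  
River Crossing | Adams 
Midnight Sun   | Green 
Empty Rooms    | Green 
Hollow Hills   | Clark 
Broken Clocks  | Green 
The Blue Door  | Green 


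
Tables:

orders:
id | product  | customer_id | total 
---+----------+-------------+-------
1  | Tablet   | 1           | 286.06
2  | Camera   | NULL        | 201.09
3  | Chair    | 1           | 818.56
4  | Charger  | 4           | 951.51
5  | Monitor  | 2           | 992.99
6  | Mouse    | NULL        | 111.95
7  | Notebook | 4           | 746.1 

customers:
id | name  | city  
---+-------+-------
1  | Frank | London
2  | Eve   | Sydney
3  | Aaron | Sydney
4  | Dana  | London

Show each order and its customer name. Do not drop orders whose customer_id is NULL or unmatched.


LEFT JOIN keeps every row from orders (the left table); where customer_id has no match in customers, the customer columns become NULL. Walk through each order:
  - order 1 (Tablet): customer_id=1 -> matches Frank
  - order 2 (Camera): customer_id=NULL, no match -> kept with NULL
  - order 3 (Chair): customer_id=1 -> matches Frank
  - order 4 (Charger): customer_id=4 -> matches Dana
  - order 5 (Monitor): customer_id=2 -> matches Eve
  - order 6 (Mouse): customer_id=NULL, no match -> kept with NULL
  - order 7 (Notebook): customer_id=4 -> matches Dana
All 7 rows appear; 2 have NULL customer.

SQL:
SELECT a.product, b.name AS customer
FROM orders a
LEFT JOIN customers b ON a.customer_id = b.id

Result:
product  | customer
---------+---------
Tablet   | Frank   
Camera   | NULL    
Chair    | Frank   
Charger  | Dana    
Monitor  | Eve     
Mouse    | NULL    
Notebook | Dana    


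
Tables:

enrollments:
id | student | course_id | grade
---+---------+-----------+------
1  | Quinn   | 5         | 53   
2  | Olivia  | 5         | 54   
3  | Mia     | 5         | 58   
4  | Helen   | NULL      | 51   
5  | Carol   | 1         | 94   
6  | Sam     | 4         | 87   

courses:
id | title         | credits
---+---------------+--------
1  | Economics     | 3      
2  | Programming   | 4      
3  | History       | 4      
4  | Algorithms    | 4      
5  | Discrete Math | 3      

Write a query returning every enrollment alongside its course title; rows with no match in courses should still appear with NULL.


LEFT JOIN keeps every row from enrollments (the left table); where course_id has no match in courses, the course columns become NULL. Walk through each enrollment:
  - enrollment 1 (Quinn): course_id=5 -> matches Discrete Math
  - enrollment 2 (Olivia): course_id=5 -> matches Discrete Math
  - enrollment 3 (Mia): course_id=5 -> matches Discrete Math
  - enrollment 4 (Helen): course_id=NULL, no match -> kept with NULL
  - enrollment 5 (Carol): course_id=1 -> matches Economics
  - enrollment 6 (Sam): course_id=4 -> matches Algorithms
All 6 rows appear; 1 has NULL course.

SQL:
SELECT a.student, b.title AS course
FROM enrollments a
LEFT JOIN courses b ON a.course_id = b.id

Result:
student | course       
--------+--------------
Quinn   | Discrete Math
Olivia  | Discrete Math
Mia     | Discrete Math
Helen   | NULL         
Carol   | Economics    
Sam     | Algorithms   


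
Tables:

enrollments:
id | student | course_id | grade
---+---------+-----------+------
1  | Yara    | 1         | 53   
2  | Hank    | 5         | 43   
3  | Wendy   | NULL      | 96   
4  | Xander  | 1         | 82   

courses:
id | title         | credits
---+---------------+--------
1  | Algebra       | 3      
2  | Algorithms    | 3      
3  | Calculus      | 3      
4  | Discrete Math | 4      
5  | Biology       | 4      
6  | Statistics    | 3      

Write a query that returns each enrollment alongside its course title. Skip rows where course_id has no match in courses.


INNER JOIN keeps only enrollments rows whose course_id matches an id in courses. Walk through each enrollment:
  - enrollment 1 (Yara): course_id=1 -> matches Algebra
  - enrollment 2 (Hank): course_id=5 -> matches Biology
  - enrollment 3 (Wendy): course_id=NULL, no match -> dropped
  - enrollment 4 (Xander): course_id=1 -> matches Algebra
So 1 of 4 rows is dropped.

SQL:
SELECT a.student, b.title AS course
FROM enrollments a
INNER JOIN courses b ON a.course_id = b.id

Result:
student | course 
--------+--------
Yara    | Algebra
Hank    | Biology
Xander  | Algebra


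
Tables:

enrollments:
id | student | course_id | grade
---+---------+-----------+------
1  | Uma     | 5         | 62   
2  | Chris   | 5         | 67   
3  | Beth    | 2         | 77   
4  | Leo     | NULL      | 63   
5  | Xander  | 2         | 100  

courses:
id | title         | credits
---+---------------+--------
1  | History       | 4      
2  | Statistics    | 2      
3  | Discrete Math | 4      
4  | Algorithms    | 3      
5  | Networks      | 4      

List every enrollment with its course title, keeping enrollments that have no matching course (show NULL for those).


LEFT JOIN keeps every row from enrollments (the left table); where course_id has no match in courses, the course columns become NULL. Walk through each enrollment:
  - enrollment 1 (Uma): course_id=5 -> matches Networks
  - enrollment 2 (Chris): course_id=5 -> matches Networks
  - enrollment 3 (Beth): course_id=2 -> matches Statistics
  - enrollment 4 (Leo): course_id=NULL, no match -> kept with NULL
  - enrollment 5 (Xander): course_id=2 -> matches Statistics
All 5 rows appear; 1 has NULL course.

SQL:
SELECT a.student, b.title AS course
FROM enrollments a
LEFT JOIN courses b ON a.course_id = b.id

Result:
student | course    
--------+-----------
Uma     | Networks  
Chris   | Networks  
Beth    | Statistics
Leo     | NULL      
Xander  | Statistics


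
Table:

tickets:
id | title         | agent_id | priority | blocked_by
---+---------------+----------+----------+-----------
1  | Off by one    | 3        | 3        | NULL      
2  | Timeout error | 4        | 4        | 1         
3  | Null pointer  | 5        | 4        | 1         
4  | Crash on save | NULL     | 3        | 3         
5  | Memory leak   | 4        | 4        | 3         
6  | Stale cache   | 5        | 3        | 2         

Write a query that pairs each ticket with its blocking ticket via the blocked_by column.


This is a self-join: tickets is joined to a second copy of itself, matching each row's blocked_by to another row's id. Use LEFT JOIN so rows with blocked_by=NULL are kept.
  - ticket 1 (Off by one): blocked_by=NULL -> NULL
  - ticket 2 (Timeout error): blocked_by=1 -> Off by one
  - ticket 3 (Null pointer): blocked_by=1 -> Off by one
  - ticket 4 (Crash on save): blocked_by=3 -> Null pointer
  - ticket 5 (Memory leak): blocked_by=3 -> Null pointer
  - ticket 6 (Stale cache): blocked_by=2 -> Timeout error

SQL:
SELECT a.title AS item, b.title AS blocked_by
FROM tickets a
LEFT JOIN tickets b ON a.blocked_by = b.id

Result:
item          | blocked_by   
--------------+--------------
Off by one    | NULL         
Timeout error | Off by one   
Null pointer  | Off by one   
Crash on save | Null pointer 
Memory leak   | Null pointer 
Stale cache   | Timeout error


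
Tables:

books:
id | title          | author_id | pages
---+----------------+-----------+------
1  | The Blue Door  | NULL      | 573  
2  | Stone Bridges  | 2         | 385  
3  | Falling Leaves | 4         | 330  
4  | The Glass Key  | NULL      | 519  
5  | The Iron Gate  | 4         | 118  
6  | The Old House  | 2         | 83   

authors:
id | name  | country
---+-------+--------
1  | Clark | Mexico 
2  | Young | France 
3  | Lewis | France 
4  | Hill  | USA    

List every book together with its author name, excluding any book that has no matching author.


INNER JOIN keeps only books rows whose author_id matches an id in authors. Walk through each book:
  - book 1 (The Blue Door): author_id=NULL, no match -> dropped
  - book 2 (Stone Bridges): author_id=2 -> matches Young
  - book 3 (Falling Leaves): author_id=4 -> matches Hill
  - book 4 (The Glass Key): author_id=NULL, no match -> dropped
  - book 5 (The Iron Gate): author_id=4 -> matches Hill
  - book 6 (The Old House): author_id=2 -> matches Young
So 2 of 6 rows are dropped.

SQL:
SELECT a.title, b.name AS author
FROM books a
INNER JOIN authors b ON a.author_id = b.id

Result:
title          | author
---------------+-------
Stone Bridges  | Young 
Falling Leaves | Hill  
The Iron Gate  | Hill  
The Old House  | Young 


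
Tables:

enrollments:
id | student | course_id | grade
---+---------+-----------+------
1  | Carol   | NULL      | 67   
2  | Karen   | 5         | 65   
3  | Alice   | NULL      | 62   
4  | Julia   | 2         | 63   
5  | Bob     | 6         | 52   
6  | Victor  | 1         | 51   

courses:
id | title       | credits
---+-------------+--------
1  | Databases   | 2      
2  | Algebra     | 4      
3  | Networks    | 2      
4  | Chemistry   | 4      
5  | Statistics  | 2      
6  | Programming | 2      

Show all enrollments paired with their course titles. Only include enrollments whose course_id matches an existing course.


INNER JOIN keeps only enrollments rows whose course_id matches an id in courses. Walk through each enrollment:
  - enrollment 1 (Carol): course_id=NULL, no match -> dropped
  - enrollment 2 (Karen): course_id=5 -> matches Statistics
  - enrollment 3 (Alice): course_id=NULL, no match -> dropped
  - enrollment 4 (Julia): course_id=2 -> matches Algebra
  - enrollment 5 (Bob): course_id=6 -> matches Programming
  - enrollment 6 (Victor): course_id=1 -> matches Databases
So 2 of 6 rows are dropped.

SQL:
SELECT a.student, b.title AS course
FROM enrollments a
INNER JOIN courses b ON a.course_id = b.id

Result:
student | course     
--------+------------
Karen   | Statistics 
Julia   | Algebra    
Bob     | Programming
Victor  | Databases  


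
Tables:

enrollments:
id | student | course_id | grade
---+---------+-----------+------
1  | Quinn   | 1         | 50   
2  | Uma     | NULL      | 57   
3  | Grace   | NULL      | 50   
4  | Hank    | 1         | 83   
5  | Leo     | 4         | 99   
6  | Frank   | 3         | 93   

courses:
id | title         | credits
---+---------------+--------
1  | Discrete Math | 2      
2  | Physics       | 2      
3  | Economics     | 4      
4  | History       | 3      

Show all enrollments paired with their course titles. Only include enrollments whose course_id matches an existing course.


INNER JOIN keeps only enrollments rows whose course_id matches an id in courses. Walk through each enrollment:
  - enrollment 1 (Quinn): course_id=1 -> matches Discrete Math
  - enrollment 2 (Uma): course_id=NULL, no match -> dropped
  - enrollment 3 (Grace): course_id=NULL, no match -> dropped
  - enrollment 4 (Hank): course_id=1 -> matches Discrete Math
  - enrollment 5 (Leo): course_id=4 -> matches History
  - enrollment 6 (Frank): course_id=3 -> matches Economics
So 2 of 6 rows are dropped.

SQL:
SELECT a.student, b.title AS course
FROM enrollments a
INNER JOIN courses b ON a.course_id = b.id

Result:
student | course       
--------+--------------
Quinn   | Discrete Math
Hank    | Discrete Math
Leo     | History      
Frank   | Economics    


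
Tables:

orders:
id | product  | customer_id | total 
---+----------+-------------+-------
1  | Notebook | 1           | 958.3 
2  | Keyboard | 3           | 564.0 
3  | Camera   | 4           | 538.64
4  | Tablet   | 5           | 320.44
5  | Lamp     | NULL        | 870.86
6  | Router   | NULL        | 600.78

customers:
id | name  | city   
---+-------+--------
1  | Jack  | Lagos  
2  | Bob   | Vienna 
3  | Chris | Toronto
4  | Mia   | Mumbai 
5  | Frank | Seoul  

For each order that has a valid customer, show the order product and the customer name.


INNER JOIN keeps only orders rows whose customer_id matches an id in customers. Walk through each order:
  - order 1 (Notebook): customer_id=1 -> matches Jack
  - order 2 (Keyboard): customer_id=3 -> matches Chris
  - order 3 (Camera): customer_id=4 -> matches Mia
  - order 4 (Tablet): customer_id=5 -> matches Frank
  - order 5 (Lamp): customer_id=NULL, no match -> dropped
  - order 6 (Router): customer_id=NULL, no match -> dropped
So 2 of 6 rows are dropped.

SQL:
SELECT a.product, b.name AS customer
FROM orders a
INNER JOIN customers b ON a.customer_id = b.id

Result:
product  | customer
---------+---------
Notebook | Jack    
Keyboard | Chris   
Camera   | Mia     
Tablet   | Frank   


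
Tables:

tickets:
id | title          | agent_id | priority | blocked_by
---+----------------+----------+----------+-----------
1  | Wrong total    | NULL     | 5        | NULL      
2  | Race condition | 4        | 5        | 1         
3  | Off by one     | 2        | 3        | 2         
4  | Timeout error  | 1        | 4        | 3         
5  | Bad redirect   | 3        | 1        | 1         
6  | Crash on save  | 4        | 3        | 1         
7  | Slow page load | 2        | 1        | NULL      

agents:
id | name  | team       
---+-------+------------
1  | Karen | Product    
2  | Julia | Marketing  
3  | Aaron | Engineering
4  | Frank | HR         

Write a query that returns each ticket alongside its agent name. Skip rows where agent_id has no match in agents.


INNER JOIN keeps only tickets rows whose agent_id matches an id in agents. Walk through each ticket:
  - ticket 1 (Wrong total): agent_id=NULL, no match -> dropped
  - ticket 2 (Race condition): agent_id=4 -> matches Frank
  - ticket 3 (Off by one): agent_id=2 -> matches Julia
  - ticket 4 (Timeout error): agent_id=1 -> matches Karen
  - ticket 5 (Bad redirect): agent_id=3 -> matches Aaron
  - ticket 6 (Crash on save): agent_id=4 -> matches Frank
  - ticket 7 (Slow page load): agent_id=2 -> matches Julia
So 1 of 7 rows is dropped.

SQL:
SELECT a.title, b.name AS agent
FROM tickets a
INNER JOIN agents b ON a.agent_id = b.id

Result:
title          | agent
---------------+------
Race condition | Frank
Off by one     | Julia
Timeout error  | Karen
Bad redirect   | Aaron
Crash on save  | Frank
Slow page load | Julia


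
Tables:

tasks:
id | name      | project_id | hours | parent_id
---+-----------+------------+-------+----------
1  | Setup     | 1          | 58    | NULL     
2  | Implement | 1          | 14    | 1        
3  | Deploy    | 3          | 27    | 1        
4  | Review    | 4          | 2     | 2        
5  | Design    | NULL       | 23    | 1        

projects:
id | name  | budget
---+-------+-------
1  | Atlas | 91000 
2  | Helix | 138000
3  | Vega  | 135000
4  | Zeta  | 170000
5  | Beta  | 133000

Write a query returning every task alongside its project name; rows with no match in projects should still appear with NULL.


LEFT JOIN keeps every row from tasks (the left table); where project_id has no match in projects, the project columns become NULL. Walk through each task:
  - task 1 (Setup): project_id=1 -> matches Atlas
  - task 2 (Implement): project_id=1 -> matches Atlas
  - task 3 (Deploy): project_id=3 -> matches Vega
  - task 4 (Review): project_id=4 -> matches Zeta
  - task 5 (Design): project_id=NULL, no match -> kept with NULL
All 5 rows appear; 1 has NULL project.

SQL:
SELECT a.name, b.name AS project
FROM tasks a
LEFT JOIN projects b ON a.project_id = b.id

Result:
name      | project
----------+--------
Setup     | Atlas  
Implement | Atlas  
Deploy    | Vega   
Review    | Zeta   
Design    | NULL   


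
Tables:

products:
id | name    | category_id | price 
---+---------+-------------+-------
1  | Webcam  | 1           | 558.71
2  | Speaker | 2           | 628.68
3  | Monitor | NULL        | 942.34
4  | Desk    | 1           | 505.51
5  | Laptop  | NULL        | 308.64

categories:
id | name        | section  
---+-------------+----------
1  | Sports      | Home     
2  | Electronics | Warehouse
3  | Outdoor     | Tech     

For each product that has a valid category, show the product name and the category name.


INNER JOIN keeps only products rows whose category_id matches an id in categories. Walk through each product:
  - product 1 (Webcam): category_id=1 -> matches Sports
  - product 2 (Speaker): category_id=2 -> matches Electronics
  - product 3 (Monitor): category_id=NULL, no match -> dropped
  - product 4 (Desk): category_id=1 -> matches Sports
  - product 5 (Laptop): category_id=NULL, no match -> dropped
So 2 of 5 rows are dropped.

SQL:
SELECT a.name, b.name AS category
FROM products a
INNER JOIN categories b ON a.category_id = b.id

Result:
name    | category   
--------+------------
Webcam  | Sports     
Speaker | Electronics
Desk    | Sports     


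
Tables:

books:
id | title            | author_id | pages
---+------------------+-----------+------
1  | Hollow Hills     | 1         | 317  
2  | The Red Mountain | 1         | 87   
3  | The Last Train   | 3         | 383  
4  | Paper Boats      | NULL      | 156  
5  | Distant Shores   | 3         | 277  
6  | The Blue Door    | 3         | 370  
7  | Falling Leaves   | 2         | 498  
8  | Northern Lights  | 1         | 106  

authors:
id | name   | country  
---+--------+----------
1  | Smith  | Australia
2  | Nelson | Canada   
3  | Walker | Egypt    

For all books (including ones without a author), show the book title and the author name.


LEFT JOIN keeps every row from books (the left table); where author_id has no match in authors, the author columns become NULL. Walk through each book:
  - book 1 (Hollow Hills): author_id=1 -> matches Smith
  - book 2 (The Red Mountain): author_id=1 -> matches Smith
  - book 3 (The Last Train): author_id=3 -> matches Walker
  - book 4 (Paper Boats): author_id=NULL, no match -> kept with NULL
  - book 5 (Distant Shores): author_id=3 -> matches Walker
  - book 6 (The Blue Door): author_id=3 -> matches Walker
  - book 7 (Falling Leaves): author_id=2 -> matches Nelson
  - book 8 (Northern Lights): author_id=1 -> matches Smith
All 8 rows appear; 1 has NULL author.

SQL:
SELECT a.title, b.name AS author
FROM books a
LEFT JOIN authors b ON a.author_id = b.id

Result:
title            | author
-----------------+-------
Hollow Hills     | Smith 
The Red Mountain | Smith 
The Last Train   | Walker
Paper Boats      | NULL  
Distant Shores   | Walker
The Blue Door    | Walker
Falling Leaves   | Nelson
Northern Lights  | Smith 


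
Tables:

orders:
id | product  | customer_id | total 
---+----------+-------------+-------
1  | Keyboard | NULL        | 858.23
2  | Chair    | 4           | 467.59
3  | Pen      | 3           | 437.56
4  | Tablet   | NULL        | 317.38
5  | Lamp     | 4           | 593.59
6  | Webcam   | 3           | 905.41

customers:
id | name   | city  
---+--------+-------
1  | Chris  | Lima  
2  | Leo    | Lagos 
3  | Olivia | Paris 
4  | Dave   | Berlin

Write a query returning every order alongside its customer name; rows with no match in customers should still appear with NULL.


LEFT JOIN keeps every row from orders (the left table); where customer_id has no match in customers, the customer columns become NULL. Walk through each order:
  - order 1 (Keyboard): customer_id=NULL, no match -> kept with NULL
  - order 2 (Chair): customer_id=4 -> matches Dave
  - order 3 (Pen): customer_id=3 -> matches Olivia
  - order 4 (Tablet): customer_id=NULL, no match -> kept with NULL
  - order 5 (Lamp): customer_id=4 -> matches Dave
  - order 6 (Webcam): customer_id=3 -> matches Olivia
All 6 rows appear; 2 have NULL customer.

SQL:
SELECT a.product, b.name AS customer
FROM orders a
LEFT JOIN customers b ON a.customer_id = b.id

Result:
product  | customer
---------+---------
Keyboard | NULL    
Chair    | Dave    
Pen      | Olivia  
Tablet   | NULL    
Lamp     | Dave    
Webcam   | Olivia  
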